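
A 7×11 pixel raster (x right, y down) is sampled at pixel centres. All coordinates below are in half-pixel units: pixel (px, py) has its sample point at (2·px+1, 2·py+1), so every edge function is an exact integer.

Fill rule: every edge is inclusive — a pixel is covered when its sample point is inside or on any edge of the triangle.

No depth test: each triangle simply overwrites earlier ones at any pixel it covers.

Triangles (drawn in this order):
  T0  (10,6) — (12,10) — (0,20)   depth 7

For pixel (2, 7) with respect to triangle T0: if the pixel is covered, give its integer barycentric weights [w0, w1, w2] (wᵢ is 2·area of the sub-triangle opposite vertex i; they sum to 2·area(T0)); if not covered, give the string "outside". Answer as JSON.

T0:
  2·area = 68
  edge (10, 6)→(12, 10): d=(2,4) inclusive
  edge (12, 10)→(0, 20): d=(-12,10) inclusive
  edge (0, 20)→(10, 6): d=(10,-14) inclusive
    (4,4)@(9, 9): e=[10,42,16] → X
    (5,4)@(11, 9): e=[2,22,44] → X
    (6,4)@(13, 9): e=[-6,2,72] → .
    (3,5)@(7, 11): e=[22,38,8] → X
    (5,5)@(11, 11): e=[6,-2,64] → .
    (2,6)@(5, 13): e=[34,34,0] → X  [on edge]
    (4,6)@(9, 13): e=[18,-6,56] → .
    (2,7)@(5, 15): e=[38,10,20] → X
    (3,7)@(7, 15): e=[30,-10,48] → .
    (1,8)@(3, 17): e=[50,6,12] → X
    (2,8)@(5, 17): e=[42,-14,40] → .
    (0,9)@(1, 19): e=[62,2,4] → X
  covered (9 px):
    . . . . . . .
    . . . . . . .
    . . . . . . .
    . . . . . . .
    . . . . X X .
    . . . X X . .
    . . X X . . .
    . . X . . . .
    . X . . . . .
    X . . . . . .
    . . . . . . .

Answer: [10,20,38]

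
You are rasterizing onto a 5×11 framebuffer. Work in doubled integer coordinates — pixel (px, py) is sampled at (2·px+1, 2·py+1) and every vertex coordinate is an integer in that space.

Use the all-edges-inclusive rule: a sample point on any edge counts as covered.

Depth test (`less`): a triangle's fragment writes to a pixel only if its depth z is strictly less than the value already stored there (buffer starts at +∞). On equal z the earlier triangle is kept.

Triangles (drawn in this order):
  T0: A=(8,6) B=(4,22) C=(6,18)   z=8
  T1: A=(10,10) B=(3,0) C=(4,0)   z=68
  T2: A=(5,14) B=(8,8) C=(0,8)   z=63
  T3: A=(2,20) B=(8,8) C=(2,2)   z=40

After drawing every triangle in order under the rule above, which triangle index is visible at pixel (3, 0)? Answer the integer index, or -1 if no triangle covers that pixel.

T0:
  2·area = 16  (B↔C swapped to make it positive)
  edge (8, 6)→(6, 18): d=(-2,12) inclusive
  edge (6, 18)→(4, 22): d=(-2,4) inclusive
  edge (4, 22)→(8, 6): d=(4,-16) inclusive
    (3,5)@(7, 11): e=[2,10,4] → X
    (4,5)@(9, 11): e=[-22,2,36] → .
    (3,6)@(7, 13): e=[-2,6,12] → .
    (2,9)@(5, 19): e=[10,2,4] → X
    (3,9)@(7, 19): e=[-14,-6,36] → .
    (2,10)@(5, 21): e=[6,-2,12] → .
  covered (2 px):
    . . . . .
    . . . . .
    . . . . .
    . . . . .
    . . . . .
    . . . X .
    . . . . .
    . . . . .
    . . . . .
    . . X . .
    . . . . .
T1:
  2·area = 10
  edge (10, 10)→(3, 0): d=(-7,-10) inclusive
  edge (3, 0)→(4, 0): d=(1,0) inclusive
  edge (4, 0)→(10, 10): d=(6,10) inclusive
    (3,2)@(7, 5): e=[5,5,0] → X  [on edge]
    (4,2)@(9, 5): e=[25,5,-20] → .
    (3,3)@(7, 7): e=[-9,7,12] → .
  covered (1 px):
    . . . . .
    . . . . .
    . . . X .
    . . . . .
    . . . . .
    . . . . .
    . . . . .
    . . . . .
    . . . . .
    . . . . .
    . . . . .
T2:
  2·area = 48  (B↔C swapped to make it positive)
  edge (5, 14)→(0, 8): d=(-5,-6) inclusive
  edge (0, 8)→(8, 8): d=(8,0) inclusive
  edge (8, 8)→(5, 14): d=(-3,6) inclusive
    (0,4)@(1, 9): e=[1,8,39] → X
    (1,4)@(3, 9): e=[13,8,27] → X
    (2,4)@(5, 9): e=[25,8,15] → X
    (3,4)@(7, 9): e=[37,8,3] → X
    (4,4)@(9, 9): e=[49,8,-9] → .
    (0,5)@(1, 11): e=[-9,24,33] → .
    (1,5)@(3, 11): e=[3,24,21] → X
    (3,5)@(7, 11): e=[27,24,-3] → .
    (1,6)@(3, 13): e=[-7,40,15] → .
    (2,6)@(5, 13): e=[5,40,3] → X
    (3,6)@(7, 13): e=[17,40,-9] → .
    (2,7)@(5, 15): e=[-5,56,-3] → .
  covered (7 px):
    . . . . .
    . . . . .
    . . . . .
    . . . . .
    X X X X .
    . X X . .
    . . X . .
    . . . . .
    . . . . .
    . . . . .
    . . . . .
T3:
  2·area = 108  (B↔C swapped to make it positive)
  edge (2, 20)→(2, 2): d=(0,-18) inclusive
  edge (2, 2)→(8, 8): d=(6,6) inclusive
  edge (8, 8)→(2, 20): d=(-6,12) inclusive
    (0,0)@(1, 1): e=[-18,0,126] → .  [on edge]
    (1,1)@(3, 3): e=[18,0,90] → X  [on edge]
    (2,1)@(5, 3): e=[54,-12,66] → .
    (1,2)@(3, 5): e=[18,12,78] → X
    (2,2)@(5, 5): e=[54,0,54] → X  [on edge]
    (3,2)@(7, 5): e=[90,-12,30] → .
    (1,3)@(3, 7): e=[18,24,66] → X
    (3,3)@(7, 7): e=[90,0,18] → X  [on edge]
    (4,3)@(9, 7): e=[126,-12,-6] → .
    (1,4)@(3, 9): e=[18,36,54] → X
    (4,4)@(9, 9): e=[126,0,-18] → .  [on edge]
    (1,5)@(3, 11): e=[18,48,42] → X
  covered (15 px):
    . . . . .
    . X . . .
    . X X . .
    . X X X .
    . X X X .
    . X X . .
    . X X . .
    . X . . .
    . X . . .
    . . . . .
    . . . . .

Z-buffer (winner per pixel, '.' = empty):
  . . . . .
  . 3 . . .
  . 3 3 1 .
  . 3 3 3 .
  2 3 3 3 .
  . 3 3 0 .
  . 3 3 . .
  . 3 . . .
  . 3 . . .
  . . 0 . .
  . . . . .

Answer: -1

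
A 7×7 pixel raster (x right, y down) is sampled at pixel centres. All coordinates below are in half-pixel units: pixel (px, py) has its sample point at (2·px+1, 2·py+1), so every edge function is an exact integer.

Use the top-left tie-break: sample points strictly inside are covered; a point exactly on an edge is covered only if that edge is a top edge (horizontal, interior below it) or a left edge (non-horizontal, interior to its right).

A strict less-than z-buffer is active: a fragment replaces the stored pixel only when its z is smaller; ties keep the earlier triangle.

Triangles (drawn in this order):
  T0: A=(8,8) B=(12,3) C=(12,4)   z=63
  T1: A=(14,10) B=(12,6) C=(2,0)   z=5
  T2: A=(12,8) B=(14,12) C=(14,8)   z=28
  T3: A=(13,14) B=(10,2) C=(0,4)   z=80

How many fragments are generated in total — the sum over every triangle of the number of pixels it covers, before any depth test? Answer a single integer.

T0:
  2·area = 4
  edge (8, 8)→(12, 3): d=(4,-5) top-left  bias=+0
  edge (12, 3)→(12, 4): d=(0,1) right/bottom  bias=-1
  edge (12, 4)→(8, 8): d=(-4,4) right/bottom  bias=-1
    (6,1)@(13, 3): e=[5,-1,0] → .  [on edge]
    (5,2)@(11, 5): e=[3,1,0] → .  [on edge]
    (4,3)@(9, 7): e=[1,3,0] → .  [on edge]
    (3,4)@(7, 9): e=[-1,5,0] → .  [on edge]
    (2,5)@(5, 11): e=[-3,7,0] → .  [on edge]
    (1,6)@(3, 13): e=[-5,9,0] → .  [on edge]
  covered (0 px):
    . . . . . . .
    . . . . . . .
    . . . . . . .
    . . . . . . .
    . . . . . . .
    . . . . . . .
    . . . . . . .
T1:
  2·area = 28  (B↔C swapped to make it positive)
  edge (14, 10)→(2, 0): d=(-12,-10) top-left  bias=+0
  edge (2, 0)→(12, 6): d=(10,6) right/bottom  bias=-1
  edge (12, 6)→(14, 10): d=(2,4) right/bottom  bias=-1
    (3,1)@(7, 3): e=[14,0,14] → .  [on edge]
    (4,2)@(9, 5): e=[10,8,10] → X
    (5,2)@(11, 5): e=[30,-4,2] → .
    (4,3)@(9, 7): e=[-14,28,14] → .
    (5,3)@(11, 7): e=[6,16,6] → X
    (6,3)@(13, 7): e=[26,4,-2] → .
    (5,4)@(11, 9): e=[-18,36,10] → .
    (6,4)@(13, 9): e=[2,24,2] → X
    (6,5)@(13, 11): e=[-22,44,6] → .
  covered (3 px):
    . . . . . . .
    . . . . . . .
    . . . . X . .
    . . . . . X .
    . . . . . . X
    . . . . . . .
    . . . . . . .
T2:
  2·area = 8  (B↔C swapped to make it positive)
  edge (12, 8)→(14, 8): d=(2,0) top-left  bias=+0
  edge (14, 8)→(14, 12): d=(0,4) right/bottom  bias=-1
  edge (14, 12)→(12, 8): d=(-2,-4) top-left  bias=+0
    (6,4)@(13, 9): e=[2,4,2] → X
    (6,5)@(13, 11): e=[6,4,-2] → .
  covered (1 px):
    . . . . . . .
    . . . . . . .
    . . . . . . .
    . . . . . . .
    . . . . . . X
    . . . . . . .
    . . . . . . .
T3:
  2·area = 126  (B↔C swapped to make it positive)
  edge (13, 14)→(0, 4): d=(-13,-10) top-left  bias=+0
  edge (0, 4)→(10, 2): d=(10,-2) top-left  bias=+0
  edge (10, 2)→(13, 14): d=(3,12) right/bottom  bias=-1
    (2,1)@(5, 3): e=[63,0,63] → X  [on edge]
    (3,1)@(7, 3): e=[83,4,39] → X
    (4,1)@(9, 3): e=[103,8,15] → X
    (5,1)@(11, 3): e=[123,12,-9] → .
    (1,2)@(3, 5): e=[17,16,93] → X
    (5,2)@(11, 5): e=[97,32,-3] → .
    (1,3)@(3, 7): e=[-9,36,99] → .
    (2,3)@(5, 7): e=[11,40,75] → X
    (5,3)@(11, 7): e=[71,52,3] → X
    (6,3)@(13, 7): e=[91,56,-21] → .
    (2,4)@(5, 9): e=[-15,60,81] → .
    (3,4)@(7, 9): e=[5,64,57] → X
  covered (15 px):
    . . . . . . .
    . . X X X . .
    . X X X X . .
    . . X X X X .
    . . . X X X .
    . . . . . X .
    . . . . . . .

Final: 19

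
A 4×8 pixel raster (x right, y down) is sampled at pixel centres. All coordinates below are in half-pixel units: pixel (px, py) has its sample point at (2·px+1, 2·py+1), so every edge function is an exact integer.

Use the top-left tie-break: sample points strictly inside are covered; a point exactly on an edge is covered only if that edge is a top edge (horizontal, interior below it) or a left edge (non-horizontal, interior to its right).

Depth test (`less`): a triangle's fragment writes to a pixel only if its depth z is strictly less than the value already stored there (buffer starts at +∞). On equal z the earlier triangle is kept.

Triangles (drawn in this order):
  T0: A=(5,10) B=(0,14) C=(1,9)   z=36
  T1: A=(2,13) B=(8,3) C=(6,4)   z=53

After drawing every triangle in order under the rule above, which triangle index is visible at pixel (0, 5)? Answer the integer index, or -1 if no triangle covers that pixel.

T0:
  2·area = 21
  edge (5, 10)→(0, 14): d=(-5,4) right/bottom  bias=-1
  edge (0, 14)→(1, 9): d=(1,-5) top-left  bias=+0
  edge (1, 9)→(5, 10): d=(4,1) right/bottom  bias=-1
    (0,4)@(1, 9): e=[21,0,0] → .  [on edge]
    (0,5)@(1, 11): e=[11,2,8] → X
    (1,5)@(3, 11): e=[3,12,6] → X
    (2,5)@(5, 11): e=[-5,22,4] → .
    (0,6)@(1, 13): e=[1,4,16] → X
    (1,6)@(3, 13): e=[-7,14,14] → .
    (0,7)@(1, 15): e=[-9,6,24] → .
  covered (3 px):
    . . . .
    . . . .
    . . . .
    . . . .
    . . . .
    X X . .
    X . . .
    . . . .
T1:
  2·area = 14  (B↔C swapped to make it positive)
  edge (2, 13)→(6, 4): d=(4,-9) top-left  bias=+0
  edge (6, 4)→(8, 3): d=(2,-1) top-left  bias=+0
  edge (8, 3)→(2, 13): d=(-6,10) right/bottom  bias=-1
    (2,3)@(5, 7): e=[3,5,6] → X
    (3,3)@(7, 7): e=[21,7,-14] → .
    (2,4)@(5, 9): e=[11,9,-6] → .
    (1,5)@(3, 11): e=[1,11,2] → X
    (2,5)@(5, 11): e=[19,13,-18] → .
    (1,6)@(3, 13): e=[9,15,-10] → .
  covered (2 px):
    . . . .
    . . . .
    . . . .
    . . X .
    . . . .
    . X . .
    . . . .
    . . . .

Z-buffer (winner per pixel, '.' = empty):
  . . . .
  . . . .
  . . . .
  . . 1 .
  . . . .
  0 0 . .
  0 . . .
  . . . .

Answer: 0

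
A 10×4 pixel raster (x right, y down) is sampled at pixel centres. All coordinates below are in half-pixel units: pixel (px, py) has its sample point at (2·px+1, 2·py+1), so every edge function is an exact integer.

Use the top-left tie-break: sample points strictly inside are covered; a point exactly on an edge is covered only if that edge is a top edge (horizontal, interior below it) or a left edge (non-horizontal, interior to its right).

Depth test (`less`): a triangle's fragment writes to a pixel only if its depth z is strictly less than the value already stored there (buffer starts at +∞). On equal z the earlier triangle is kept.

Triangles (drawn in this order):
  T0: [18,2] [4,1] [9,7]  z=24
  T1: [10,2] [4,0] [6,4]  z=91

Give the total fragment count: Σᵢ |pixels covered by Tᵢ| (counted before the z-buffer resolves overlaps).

T0:
  2·area = 79  (B↔C swapped to make it positive)
  edge (18, 2)→(9, 7): d=(-9,5) right/bottom  bias=-1
  edge (9, 7)→(4, 1): d=(-5,-6) top-left  bias=+0
  edge (4, 1)→(18, 2): d=(14,1) right/bottom  bias=-1
    (3,1)@(7, 3): e=[46,8,25] → █
    (4,1)@(9, 3): e=[36,20,23] → █
    (5,1)@(11, 3): e=[26,32,21] → █
    (6,1)@(13, 3): e=[16,44,19] → █
    (7,1)@(15, 3): e=[6,56,17] → █
    (8,1)@(17, 3): e=[-4,68,15] → ·
    (3,2)@(7, 5): e=[28,-2,53] → ·
    (4,2)@(9, 5): e=[18,10,51] → █
    (6,2)@(13, 5): e=[-2,34,47] → ·
    (7,2)@(15, 5): e=[-12,46,45] → ·
    (4,3)@(9, 7): e=[0,0,79] → ·  [on edge]
    (5,3)@(11, 7): e=[-10,12,77] → ·
  covered (7 px):
    · · · · · · · · · ·
    · · · █ █ █ █ █ · ·
    · · · · █ █ · · · ·
    · · · · · · · · · ·
T1:
  2·area = 20  (B↔C swapped to make it positive)
  edge (10, 2)→(6, 4): d=(-4,2) right/bottom  bias=-1
  edge (6, 4)→(4, 0): d=(-2,-4) top-left  bias=+0
  edge (4, 0)→(10, 2): d=(6,2) right/bottom  bias=-1
    (2,0)@(5, 1): e=[14,2,4] → █
    (3,0)@(7, 1): e=[10,10,0] → ·  [on edge]
    (2,1)@(5, 3): e=[6,-2,16] → ·
    (3,1)@(7, 3): e=[2,6,12] → █
    (4,1)@(9, 3): e=[-2,14,8] → ·
    (6,1)@(13, 3): e=[-10,30,0] → ·  [on edge]
    (3,2)@(7, 5): e=[-6,2,24] → ·
    (9,2)@(19, 5): e=[-30,50,0] → ·  [on edge]
  covered (2 px):
    · · █ · · · · · · ·
    · · · █ · · · · · ·
    · · · · · · · · · ·
    · · · · · · · · · ·

Answer: 9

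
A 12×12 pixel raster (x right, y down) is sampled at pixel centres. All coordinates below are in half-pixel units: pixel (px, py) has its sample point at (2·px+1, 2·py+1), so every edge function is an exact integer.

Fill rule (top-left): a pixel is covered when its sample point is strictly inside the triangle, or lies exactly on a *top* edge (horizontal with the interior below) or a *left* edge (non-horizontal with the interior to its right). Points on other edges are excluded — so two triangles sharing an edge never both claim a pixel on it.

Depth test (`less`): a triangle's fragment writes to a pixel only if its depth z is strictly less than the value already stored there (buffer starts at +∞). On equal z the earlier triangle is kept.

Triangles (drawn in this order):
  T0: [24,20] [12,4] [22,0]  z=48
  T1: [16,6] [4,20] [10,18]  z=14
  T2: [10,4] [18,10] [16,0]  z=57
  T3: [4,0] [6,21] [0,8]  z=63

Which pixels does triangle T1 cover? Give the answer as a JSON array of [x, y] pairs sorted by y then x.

T0:
  2·area = 208
  edge (24, 20)→(12, 4): d=(-12,-16) top-left  bias=+0
  edge (12, 4)→(22, 0): d=(10,-4) top-left  bias=+0
  edge (22, 0)→(24, 20): d=(2,20) right/bottom  bias=-1
    (10,0)@(21, 1): e=[180,6,22] → █
    (11,0)@(23, 1): e=[212,14,-18] → ·
    (7,1)@(15, 3): e=[60,2,146] → █
    (8,1)@(17, 3): e=[92,10,106] → █
    (9,1)@(19, 3): e=[124,18,66] → █
    (11,1)@(23, 3): e=[188,34,-14] → ·
    (6,2)@(13, 5): e=[4,14,190] → █
    (11,2)@(23, 5): e=[164,54,-10] → ·
    (6,3)@(13, 7): e=[-20,34,194] → ·
    (7,3)@(15, 7): e=[12,42,154] → █
    (11,3)@(23, 7): e=[140,74,-6] → ·
    (7,4)@(15, 9): e=[-12,62,158] → ·
  covered (26 px):
    · · · · · · · · · · █ ·
    · · · · · · · █ █ █ █ ·
    · · · · · · █ █ █ █ █ ·
    · · · · · · · █ █ █ █ ·
    · · · · · · · · █ █ █ ·
    · · · · · · · · · █ █ █
    · · · · · · · · · █ █ █
    · · · · · · · · · · █ █
    · · · · · · · · · · · █
    · · · · · · · · · · · ·
    · · · · · · · · · · · ·
    · · · · · · · · · · · ·
T1:
  2·area = 60  (B↔C swapped to make it positive)
  edge (16, 6)→(10, 18): d=(-6,12) right/bottom  bias=-1
  edge (10, 18)→(4, 20): d=(-6,2) right/bottom  bias=-1
  edge (4, 20)→(16, 6): d=(12,-14) top-left  bias=+0
    (6,5)@(13, 11): e=[6,36,18] → █
    (7,5)@(15, 11): e=[-18,32,46] → ·
    (5,6)@(11, 13): e=[18,28,14] → █
    (6,6)@(13, 13): e=[-6,24,42] → ·
    (4,7)@(9, 15): e=[30,20,10] → █
    (6,7)@(13, 15): e=[-18,12,66] → ·
    (9,7)@(19, 15): e=[-90,0,150] → ·  [on edge]
    (3,8)@(7, 17): e=[42,12,6] → █
    (5,8)@(11, 17): e=[-6,4,62] → ·
    (6,8)@(13, 17): e=[-30,0,90] → ·  [on edge]
    (2,9)@(5, 19): e=[54,4,2] → █
    (3,9)@(7, 19): e=[30,0,30] → ·  [on edge]
    (0,10)@(1, 21): e=[90,0,-30] → ·  [on edge]
  covered (7 px):
    · · · · · · · · · · · ·
    · · · · · · · · · · · ·
    · · · · · · · · · · · ·
    · · · · · · · · · · · ·
    · · · · · · · · · · · ·
    · · · · · · █ · · · · ·
    · · · · · █ · · · · · ·
    · · · · █ █ · · · · · ·
    · · · █ █ · · · · · · ·
    · · █ · · · · · · · · ·
    · · · · · · · · · · · ·
    · · · · · · · · · · · ·
T2:
  2·area = 68  (B↔C swapped to make it positive)
  edge (10, 4)→(16, 0): d=(6,-4) top-left  bias=+0
  edge (16, 0)→(18, 10): d=(2,10) right/bottom  bias=-1
  edge (18, 10)→(10, 4): d=(-8,-6) top-left  bias=+0
    (7,0)@(15, 1): e=[2,12,54] → █
    (8,0)@(17, 1): e=[10,-8,66] → ·
    (6,1)@(13, 3): e=[6,36,26] → █
    (8,1)@(17, 3): e=[22,-4,50] → ·
    (6,2)@(13, 5): e=[18,40,10] → █
    (8,2)@(17, 5): e=[34,0,34] → ·  [on edge]
    (6,3)@(13, 7): e=[30,44,-6] → ·
    (7,3)@(15, 7): e=[38,24,6] → █
    (8,3)@(17, 7): e=[46,4,18] → █
    (9,3)@(19, 7): e=[54,-16,30] → ·
    (7,4)@(15, 9): e=[50,28,-10] → ·
    (8,4)@(17, 9): e=[58,8,2] → █
    (9,7)@(19, 15): e=[102,0,-34] → ·  [on edge]
  covered (8 px):
    · · · · · · · █ · · · ·
    · · · · · · █ █ · · · ·
    · · · · · · █ █ · · · ·
    · · · · · · · █ █ · · ·
    · · · · · · · · █ · · ·
    · · · · · · · · · · · ·
    · · · · · · · · · · · ·
    · · · · · · · · · · · ·
    · · · · · · · · · · · ·
    · · · · · · · · · · · ·
    · · · · · · · · · · · ·
    · · · · · · · · · · · ·
T3:
  2·area = 100
  edge (4, 0)→(6, 21): d=(2,21) right/bottom  bias=-1
  edge (6, 21)→(0, 8): d=(-6,-13) top-left  bias=+0
  edge (0, 8)→(4, 0): d=(4,-8) top-left  bias=+0
    (1,1)@(3, 3): e=[27,69,4] → █
    (2,1)@(5, 3): e=[-15,95,20] → ·
    (1,2)@(3, 5): e=[31,57,12] → █
    (2,2)@(5, 5): e=[-11,83,28] → ·
    (0,3)@(1, 7): e=[77,19,4] → █
    (2,3)@(5, 7): e=[-7,71,36] → ·
    (0,4)@(1, 9): e=[81,7,12] → █
    (2,4)@(5, 9): e=[-3,59,44] → ·
    (0,5)@(1, 11): e=[85,-5,20] → ·
    (1,5)@(3, 11): e=[43,21,36] → █
    (2,5)@(5, 11): e=[1,47,52] → █
    (3,5)@(7, 11): e=[-41,73,68] → ·
  covered (12 px):
    · · · · · · · · · · · ·
    · █ · · · · · · · · · ·
    · █ · · · · · · · · · ·
    █ █ · · · · · · · · · ·
    █ █ · · · · · · · · · ·
    · █ █ · · · · · · · · ·
    · █ █ · · · · · · · · ·
    · · █ · · · · · · · · ·
    · · █ · · · · · · · · ·
    · · · · · · · · · · · ·
    · · · · · · · · · · · ·
    · · · · · · · · · · · ·

Answer: [[6,5],[5,6],[4,7],[5,7],[3,8],[4,8],[2,9]]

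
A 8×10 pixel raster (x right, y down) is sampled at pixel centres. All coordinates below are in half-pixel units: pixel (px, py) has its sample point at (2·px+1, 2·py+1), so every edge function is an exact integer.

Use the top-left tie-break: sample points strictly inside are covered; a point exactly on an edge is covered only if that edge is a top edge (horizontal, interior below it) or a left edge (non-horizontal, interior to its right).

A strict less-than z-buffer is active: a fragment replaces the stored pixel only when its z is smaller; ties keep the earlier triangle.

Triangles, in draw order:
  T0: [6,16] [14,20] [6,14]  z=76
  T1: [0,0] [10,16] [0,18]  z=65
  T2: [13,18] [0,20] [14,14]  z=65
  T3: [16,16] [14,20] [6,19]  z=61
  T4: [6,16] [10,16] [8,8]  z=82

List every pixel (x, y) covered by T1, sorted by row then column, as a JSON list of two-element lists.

T0:
  2·area = 16  (B↔C swapped to make it positive)
  edge (6, 16)→(6, 14): d=(0,-2) top-left  bias=+0
  edge (6, 14)→(14, 20): d=(8,6) right/bottom  bias=-1
  edge (14, 20)→(6, 16): d=(-8,-4) top-left  bias=+0
    (3,7)@(7, 15): e=[2,2,12] → █
    (4,7)@(9, 15): e=[6,-10,20] → ·
    (3,8)@(7, 17): e=[2,18,-4] → ·
    (4,8)@(9, 17): e=[6,6,4] → █
    (5,8)@(11, 17): e=[10,-6,12] → ·
    (4,9)@(9, 19): e=[6,22,-12] → ·
  covered (2 px):
    · · · · · · · ·
    · · · · · · · ·
    · · · · · · · ·
    · · · · · · · ·
    · · · · · · · ·
    · · · · · · · ·
    · · · · · · · ·
    · · · █ · · · ·
    · · · · █ · · ·
    · · · · · · · ·
T1:
  2·area = 180
  edge (0, 0)→(10, 16): d=(10,16) right/bottom  bias=-1
  edge (10, 16)→(0, 18): d=(-10,2) right/bottom  bias=-1
  edge (0, 18)→(0, 0): d=(0,-18) top-left  bias=+0
    (0,1)@(1, 3): e=[14,148,18] → █
    (1,1)@(3, 3): e=[-18,144,54] → ·
    (0,2)@(1, 5): e=[34,128,18] → █
    (1,2)@(3, 5): e=[2,124,54] → █
    (2,2)@(5, 5): e=[-30,120,90] → ·
    (0,3)@(1, 7): e=[54,108,18] → █
    (2,3)@(5, 7): e=[-10,100,90] → ·
    (0,4)@(1, 9): e=[74,88,18] → █
    (2,4)@(5, 9): e=[10,80,90] → █
    (3,4)@(7, 9): e=[-22,76,126] → ·
    (0,5)@(1, 11): e=[94,68,18] → █
    (3,5)@(7, 11): e=[-2,56,126] → ·
    (7,7)@(15, 15): e=[-90,0,270] → ·  [on edge]
    (2,8)@(5, 17): e=[90,0,90] → ·  [on edge]
  covered (22 px):
    · · · · · · · ·
    █ · · · · · · ·
    █ █ · · · · · ·
    █ █ · · · · · ·
    █ █ █ · · · · ·
    █ █ █ · · · · ·
    █ █ █ █ · · · ·
    █ █ █ █ █ · · ·
    █ █ · · · · · ·
    · · · · · · · ·
T2:
  2·area = 50
  edge (13, 18)→(0, 20): d=(-13,2) right/bottom  bias=-1
  edge (0, 20)→(14, 14): d=(14,-6) top-left  bias=+0
  edge (14, 14)→(13, 18): d=(-1,4) right/bottom  bias=-1
    (6,7)@(13, 15): e=[39,8,3] → █
    (7,7)@(15, 15): e=[35,20,-5] → ·
    (3,8)@(7, 17): e=[25,0,25] → █  [on edge]
    (4,8)@(9, 17): e=[21,12,17] → █
    (5,8)@(11, 17): e=[17,24,9] → █
    (7,8)@(15, 17): e=[9,48,-7] → ·
    (1,9)@(3, 19): e=[7,4,39] → █
    (2,9)@(5, 19): e=[3,16,31] → █
    (3,9)@(7, 19): e=[-1,28,23] → ·
    (4,9)@(9, 19): e=[-5,40,15] → ·
    (5,9)@(11, 19): e=[-9,52,7] → ·
    (6,9)@(13, 19): e=[-13,64,-1] → ·
  covered (7 px):
    · · · · · · · ·
    · · · · · · · ·
    · · · · · · · ·
    · · · · · · · ·
    · · · · · · · ·
    · · · · · · · ·
    · · · · · · · ·
    · · · · · · █ ·
    · · · █ █ █ █ ·
    · █ █ · · · · ·
T3:
  2·area = 34
  edge (16, 16)→(14, 20): d=(-2,4) right/bottom  bias=-1
  edge (14, 20)→(6, 19): d=(-8,-1) top-left  bias=+0
  edge (6, 19)→(16, 16): d=(10,-3) top-left  bias=+0
    (6,8)@(13, 17): e=[10,23,1] → █
    (7,8)@(15, 17): e=[2,25,7] → █
    (3,9)@(7, 19): e=[30,1,3] → █
    (4,9)@(9, 19): e=[22,3,9] → █
    (5,9)@(11, 19): e=[14,5,15] → █
    (7,9)@(15, 19): e=[-2,9,27] → ·
  covered (6 px):
    · · · · · · · ·
    · · · · · · · ·
    · · · · · · · ·
    · · · · · · · ·
    · · · · · · · ·
    · · · · · · · ·
    · · · · · · · ·
    · · · · · · · ·
    · · · · · · █ █
    · · · █ █ █ █ ·
T4:
  2·area = 32  (B↔C swapped to make it positive)
  edge (6, 16)→(8, 8): d=(2,-8) top-left  bias=+0
  edge (8, 8)→(10, 16): d=(2,8) right/bottom  bias=-1
  edge (10, 16)→(6, 16): d=(-4,0) right/bottom  bias=-1
    (3,6)@(7, 13): e=[2,18,12] → █
    (4,6)@(9, 13): e=[18,2,12] → █
    (5,6)@(11, 13): e=[34,-14,12] → ·
    (3,7)@(7, 15): e=[6,22,4] → █
    (5,7)@(11, 15): e=[38,-10,4] → ·
    (3,8)@(7, 17): e=[10,26,-4] → ·
    (4,8)@(9, 17): e=[26,10,-4] → ·
  covered (4 px):
    · · · · · · · ·
    · · · · · · · ·
    · · · · · · · ·
    · · · · · · · ·
    · · · · · · · ·
    · · · · · · · ·
    · · · █ █ · · ·
    · · · █ █ · · ·
    · · · · · · · ·
    · · · · · · · ·

Answer: [[0,1],[0,2],[1,2],[0,3],[1,3],[0,4],[1,4],[2,4],[0,5],[1,5],[2,5],[0,6],[1,6],[2,6],[3,6],[0,7],[1,7],[2,7],[3,7],[4,7],[0,8],[1,8]]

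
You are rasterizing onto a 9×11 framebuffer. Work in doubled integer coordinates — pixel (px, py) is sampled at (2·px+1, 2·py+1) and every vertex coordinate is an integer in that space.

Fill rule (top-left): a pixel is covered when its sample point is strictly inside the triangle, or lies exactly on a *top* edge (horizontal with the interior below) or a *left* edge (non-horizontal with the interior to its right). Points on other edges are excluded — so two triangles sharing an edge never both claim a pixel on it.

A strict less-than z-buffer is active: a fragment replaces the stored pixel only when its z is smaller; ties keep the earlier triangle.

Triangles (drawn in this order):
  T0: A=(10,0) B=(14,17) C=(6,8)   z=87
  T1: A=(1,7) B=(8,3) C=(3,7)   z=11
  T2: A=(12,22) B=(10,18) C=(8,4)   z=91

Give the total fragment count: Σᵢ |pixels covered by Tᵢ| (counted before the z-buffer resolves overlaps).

T0:
  2·area = 100
  edge (10, 0)→(14, 17): d=(4,17) right/bottom  bias=-1
  edge (14, 17)→(6, 8): d=(-8,-9) top-left  bias=+0
  edge (6, 8)→(10, 0): d=(4,-8) top-left  bias=+0
    (4,1)@(9, 3): e=[29,67,4] → #
    (5,1)@(11, 3): e=[-5,85,20] → ·
    (4,2)@(9, 5): e=[37,51,12] → #
    (5,2)@(11, 5): e=[3,69,28] → #
    (6,2)@(13, 5): e=[-31,87,44] → ·
    (3,3)@(7, 7): e=[79,17,4] → #
    (6,3)@(13, 7): e=[-23,71,52] → ·
    (3,4)@(7, 9): e=[87,1,12] → #
    (6,4)@(13, 9): e=[-15,55,60] → ·
    (3,5)@(7, 11): e=[95,-15,20] → ·
    (4,5)@(9, 11): e=[61,3,36] → #
    (6,5)@(13, 11): e=[-7,39,68] → ·
  covered (14 px):
    · · · · · · · · ·
    · · · · # · · · ·
    · · · · # # · · ·
    · · · # # # · · ·
    · · · # # # · · ·
    · · · · # # · · ·
    · · · · · # # · ·
    · · · · · · # · ·
    · · · · · · · · ·
    · · · · · · · · ·
    · · · · · · · · ·
T1:
  2·area = 8
  edge (1, 7)→(8, 3): d=(7,-4) top-left  bias=+0
  edge (8, 3)→(3, 7): d=(-5,4) right/bottom  bias=-1
  edge (3, 7)→(1, 7): d=(-2,0) right/bottom  bias=-1
    (2,2)@(5, 5): e=[2,2,4] → #
    (3,2)@(7, 5): e=[10,-6,4] → ·
    (0,3)@(1, 7): e=[0,8,0] → ·  [on edge]
    (1,3)@(3, 7): e=[8,0,0] → ·  [on edge]
    (2,3)@(5, 7): e=[16,-8,0] → ·  [on edge]
    (3,3)@(7, 7): e=[24,-16,0] → ·  [on edge]
    (4,3)@(9, 7): e=[32,-24,0] → ·  [on edge]
    (5,3)@(11, 7): e=[40,-32,0] → ·  [on edge]
    (6,3)@(13, 7): e=[48,-40,0] → ·  [on edge]
    (7,3)@(15, 7): e=[56,-48,0] → ·  [on edge]
    (8,3)@(17, 7): e=[64,-56,0] → ·  [on edge]
  covered (1 px):
    · · · · · · · · ·
    · · · · · · · · ·
    · · # · · · · · ·
    · · · · · · · · ·
    · · · · · · · · ·
    · · · · · · · · ·
    · · · · · · · · ·
    · · · · · · · · ·
    · · · · · · · · ·
    · · · · · · · · ·
    · · · · · · · · ·
T2:
  2·area = 20
  edge (12, 22)→(10, 18): d=(-2,-4) top-left  bias=+0
  edge (10, 18)→(8, 4): d=(-2,-14) top-left  bias=+0
  edge (8, 4)→(12, 22): d=(4,18) right/bottom  bias=-1
    (4,4)@(9, 9): e=[14,4,2] → #
    (5,4)@(11, 9): e=[22,32,-34] → ·
    (4,5)@(9, 11): e=[10,0,10] → #  [on edge]
    (5,5)@(11, 11): e=[18,28,-26] → ·
    (4,6)@(9, 13): e=[6,-4,18] → ·
    (5,9)@(11, 19): e=[2,12,6] → #
    (6,9)@(13, 19): e=[10,40,-30] → ·
    (5,10)@(11, 21): e=[-2,8,14] → ·
  covered (3 px):
    · · · · · · · · ·
    · · · · · · · · ·
    · · · · · · · · ·
    · · · · · · · · ·
    · · · · # · · · ·
    · · · · # · · · ·
    · · · · · · · · ·
    · · · · · · · · ·
    · · · · · · · · ·
    · · · · · # · · ·
    · · · · · · · · ·

Result: 18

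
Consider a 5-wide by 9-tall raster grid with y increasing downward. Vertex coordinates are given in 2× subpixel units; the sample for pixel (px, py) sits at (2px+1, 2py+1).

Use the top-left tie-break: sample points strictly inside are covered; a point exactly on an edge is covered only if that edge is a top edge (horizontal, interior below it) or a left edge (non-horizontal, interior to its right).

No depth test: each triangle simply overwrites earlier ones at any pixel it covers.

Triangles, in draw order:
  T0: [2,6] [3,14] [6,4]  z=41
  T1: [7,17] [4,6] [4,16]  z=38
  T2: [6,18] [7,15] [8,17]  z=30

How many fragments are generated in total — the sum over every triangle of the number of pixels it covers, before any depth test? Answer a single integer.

T0:
  2·area = 34  (B↔C swapped to make it positive)
  edge (2, 6)→(6, 4): d=(4,-2) top-left  bias=+0
  edge (6, 4)→(3, 14): d=(-3,10) right/bottom  bias=-1
  edge (3, 14)→(2, 6): d=(-1,-8) top-left  bias=+0
    (2,2)@(5, 5): e=[2,7,25] → #
    (3,2)@(7, 5): e=[6,-13,41] → ·
    (1,3)@(3, 7): e=[6,21,7] → #
    (3,3)@(7, 7): e=[14,-19,39] → ·
    (1,4)@(3, 9): e=[14,15,5] → #
    (2,4)@(5, 9): e=[18,-5,21] → ·
    (1,5)@(3, 11): e=[22,9,3] → #
    (2,5)@(5, 11): e=[26,-11,19] → ·
    (1,6)@(3, 13): e=[30,3,1] → #
    (2,6)@(5, 13): e=[34,-17,17] → ·
    (1,7)@(3, 15): e=[38,-3,-1] → ·
  covered (6 px):
    · · · · ·
    · · · · ·
    · · # · ·
    · # # · ·
    · # · · ·
    · # · · ·
    · # · · ·
    · · · · ·
    · · · · ·
T1:
  2·area = 30  (B↔C swapped to make it positive)
  edge (7, 17)→(4, 16): d=(-3,-1) top-left  bias=+0
  edge (4, 16)→(4, 6): d=(0,-10) top-left  bias=+0
  edge (4, 6)→(7, 17): d=(3,11) right/bottom  bias=-1
    (2,5)@(5, 11): e=[16,10,4] → #
    (3,5)@(7, 11): e=[18,30,-18] → ·
    (2,6)@(5, 13): e=[10,10,10] → #
    (3,6)@(7, 13): e=[12,30,-12] → ·
    (0,7)@(1, 15): e=[0,-30,60] → ·  [on edge]
    (2,7)@(5, 15): e=[4,10,16] → #
    (3,7)@(7, 15): e=[6,30,-6] → ·
    (2,8)@(5, 17): e=[-2,10,22] → ·
    (3,8)@(7, 17): e=[0,30,0] → ·  [on edge]
  covered (3 px):
    · · · · ·
    · · · · ·
    · · · · ·
    · · · · ·
    · · · · ·
    · · # · ·
    · · # · ·
    · · # · ·
    · · · · ·
T2:
  2·area = 5
  edge (6, 18)→(7, 15): d=(1,-3) top-left  bias=+0
  edge (7, 15)→(8, 17): d=(1,2) right/bottom  bias=-1
  edge (8, 17)→(6, 18): d=(-2,1) right/bottom  bias=-1
    (0,1)@(1, 3): e=[-30,0,35] → ·  [on edge]
    (1,3)@(3, 7): e=[-20,0,25] → ·  [on edge]
    (4,4)@(9, 9): e=[0,-10,15] → ·  [on edge]
    (2,5)@(5, 11): e=[-10,0,15] → ·  [on edge]
    (3,7)@(7, 15): e=[0,0,5] → ·  [on edge]
    (3,8)@(7, 17): e=[2,2,1] → #
    (4,8)@(9, 17): e=[8,-2,-1] → ·
  covered (1 px):
    · · · · ·
    · · · · ·
    · · · · ·
    · · · · ·
    · · · · ·
    · · · · ·
    · · · · ·
    · · · · ·
    · · · # ·

Result: 10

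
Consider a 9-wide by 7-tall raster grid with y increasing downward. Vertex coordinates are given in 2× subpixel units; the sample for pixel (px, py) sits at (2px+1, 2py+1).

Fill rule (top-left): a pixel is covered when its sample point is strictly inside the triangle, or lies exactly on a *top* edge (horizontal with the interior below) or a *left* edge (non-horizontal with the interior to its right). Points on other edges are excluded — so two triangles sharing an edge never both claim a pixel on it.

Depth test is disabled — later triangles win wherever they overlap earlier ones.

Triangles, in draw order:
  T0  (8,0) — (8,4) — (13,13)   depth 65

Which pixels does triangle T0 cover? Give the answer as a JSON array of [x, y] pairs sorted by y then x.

T0:
  2·area = 20  (B↔C swapped to make it positive)
  edge (8, 0)→(13, 13): d=(5,13) right/bottom  bias=-1
  edge (13, 13)→(8, 4): d=(-5,-9) top-left  bias=+0
  edge (8, 4)→(8, 0): d=(0,-4) top-left  bias=+0
    (4,1)@(9, 3): e=[2,14,4] → #
    (5,1)@(11, 3): e=[-24,32,12] → ·
    (4,2)@(9, 5): e=[12,4,4] → #
    (5,2)@(11, 5): e=[-14,22,12] → ·
    (4,3)@(9, 7): e=[22,-6,4] → ·
    (5,4)@(11, 9): e=[6,2,12] → #
    (6,4)@(13, 9): e=[-20,20,20] → ·
    (5,5)@(11, 11): e=[16,-8,12] → ·
    (6,6)@(13, 13): e=[0,0,20] → ·  [on edge]
  covered (3 px):
    · · · · · · · · ·
    · · · · # · · · ·
    · · · · # · · · ·
    · · · · · · · · ·
    · · · · · # · · ·
    · · · · · · · · ·
    · · · · · · · · ·

Result: [[4,1],[4,2],[5,4]]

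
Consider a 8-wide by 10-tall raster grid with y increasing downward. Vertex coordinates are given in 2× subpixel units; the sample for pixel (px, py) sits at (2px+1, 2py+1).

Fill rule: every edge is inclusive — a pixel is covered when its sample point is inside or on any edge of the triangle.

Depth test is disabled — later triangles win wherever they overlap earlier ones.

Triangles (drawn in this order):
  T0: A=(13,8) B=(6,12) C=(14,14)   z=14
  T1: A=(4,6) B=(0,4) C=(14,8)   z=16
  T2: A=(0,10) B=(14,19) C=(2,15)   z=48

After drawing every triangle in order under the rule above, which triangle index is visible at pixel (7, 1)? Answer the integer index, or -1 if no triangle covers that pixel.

T0:
  2·area = 46  (B↔C swapped to make it positive)
  edge (13, 8)→(14, 14): d=(1,6) inclusive
  edge (14, 14)→(6, 12): d=(-8,-2) inclusive
  edge (6, 12)→(13, 8): d=(7,-4) inclusive
    (6,4)@(13, 9): e=[1,38,7] → █
    (7,4)@(15, 9): e=[-11,42,15] → ·
    (4,5)@(9, 11): e=[27,14,5] → █
    (5,5)@(11, 11): e=[15,18,13] → █
    (7,5)@(15, 11): e=[-9,26,29] → ·
    (4,6)@(9, 13): e=[29,-2,19] → ·
    (5,6)@(11, 13): e=[17,2,27] → █
    (7,6)@(15, 13): e=[-7,10,43] → ·
    (5,7)@(11, 15): e=[19,-14,41] → ·
    (6,7)@(13, 15): e=[7,-10,49] → ·
  covered (6 px):
    · · · · · · · ·
    · · · · · · · ·
    · · · · · · · ·
    · · · · · · · ·
    · · · · · · █ ·
    · · · · █ █ █ ·
    · · · · · █ █ ·
    · · · · · · · ·
    · · · · · · · ·
    · · · · · · · ·
T1:
  2·area = 12
  edge (4, 6)→(0, 4): d=(-4,-2) inclusive
  edge (0, 4)→(14, 8): d=(14,4) inclusive
  edge (14, 8)→(4, 6): d=(-10,-2) inclusive
    (1,2)@(3, 5): e=[2,2,8] → █
    (2,2)@(5, 5): e=[6,-6,12] → ·
    (1,3)@(3, 7): e=[-6,30,-12] → ·
    (4,3)@(9, 7): e=[6,6,0] → █  [on edge]
    (5,3)@(11, 7): e=[10,-2,4] → ·
    (4,4)@(9, 9): e=[-2,34,-20] → ·
  covered (2 px):
    · · · · · · · ·
    · · · · · · · ·
    · █ · · · · · ·
    · · · · █ · · ·
    · · · · · · · ·
    · · · · · · · ·
    · · · · · · · ·
    · · · · · · · ·
    · · · · · · · ·
    · · · · · · · ·
T2:
  2·area = 52
  edge (0, 10)→(14, 19): d=(14,9) inclusive
  edge (14, 19)→(2, 15): d=(-12,-4) inclusive
  edge (2, 15)→(0, 10): d=(-2,-5) inclusive
    (0,5)@(1, 11): e=[5,44,3] → █
    (1,5)@(3, 11): e=[-13,52,13] → ·
    (0,6)@(1, 13): e=[33,20,-1] → ·
    (1,6)@(3, 13): e=[15,28,9] → █
    (2,6)@(5, 13): e=[-3,36,19] → ·
    (1,7)@(3, 15): e=[43,4,5] → █
    (2,7)@(5, 15): e=[25,12,15] → █
    (3,7)@(7, 15): e=[7,20,25] → █
    (4,7)@(9, 15): e=[-11,28,35] → ·
    (1,8)@(3, 17): e=[71,-20,1] → ·
    (2,8)@(5, 17): e=[53,-12,11] → ·
    (3,8)@(7, 17): e=[35,-4,21] → ·
  covered (6 px):
    · · · · · · · ·
    · · · · · · · ·
    · · · · · · · ·
    · · · · · · · ·
    · · · · · · · ·
    █ · · · · · · ·
    · █ · · · · · ·
    · █ █ █ · · · ·
    · · · · █ · · ·
    · · · · · · · ·

Z-buffer (winner per pixel, '.' = empty):
  . . . . . . . .
  . . . . . . . .
  . 1 . . . . . .
  . . . . 1 . . .
  . . . . . . 0 .
  2 . . . 0 0 0 .
  . 2 . . . 0 0 .
  . 2 2 2 . . . .
  . . . . 2 . . .
  . . . . . . . .

Result: -1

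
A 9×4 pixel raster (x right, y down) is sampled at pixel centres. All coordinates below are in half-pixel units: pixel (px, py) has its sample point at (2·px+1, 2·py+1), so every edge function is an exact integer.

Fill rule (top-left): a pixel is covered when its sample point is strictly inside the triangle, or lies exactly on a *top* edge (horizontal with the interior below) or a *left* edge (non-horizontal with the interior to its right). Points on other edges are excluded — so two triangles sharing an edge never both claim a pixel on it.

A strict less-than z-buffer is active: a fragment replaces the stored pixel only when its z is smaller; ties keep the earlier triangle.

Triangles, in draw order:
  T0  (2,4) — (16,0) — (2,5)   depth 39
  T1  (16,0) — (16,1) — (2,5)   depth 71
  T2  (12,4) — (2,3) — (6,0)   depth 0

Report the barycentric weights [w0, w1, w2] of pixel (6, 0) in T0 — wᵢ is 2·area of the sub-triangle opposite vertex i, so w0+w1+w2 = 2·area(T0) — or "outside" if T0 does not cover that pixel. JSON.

T0:
  2·area = 14
  edge (2, 4)→(16, 0): d=(14,-4) top-left  bias=+0
  edge (16, 0)→(2, 5): d=(-14,5) right/bottom  bias=-1
  edge (2, 5)→(2, 4): d=(0,-1) top-left  bias=+0
    (6,0)@(13, 1): e=[2,1,11] → █
    (7,0)@(15, 1): e=[10,-9,13] → ·
    (3,1)@(7, 3): e=[6,3,5] → █
    (4,1)@(9, 3): e=[14,-7,7] → ·
    (6,1)@(13, 3): e=[30,-27,11] → ·
    (3,2)@(7, 5): e=[34,-25,5] → ·
  covered (2 px):
    · · · · · · █ · ·
    · · · █ · · · · ·
    · · · · · · · · ·
    · · · · · · · · ·
T1:
  2·area = 14
  edge (16, 0)→(16, 1): d=(0,1) right/bottom  bias=-1
  edge (16, 1)→(2, 5): d=(-14,4) right/bottom  bias=-1
  edge (2, 5)→(16, 0): d=(14,-5) top-left  bias=+0
    (7,0)@(15, 1): e=[1,4,9] → █
    (8,0)@(17, 1): e=[-1,-4,19] → ·
    (4,1)@(9, 3): e=[7,0,7] → ·  [on edge]
    (7,1)@(15, 3): e=[1,-24,37] → ·
  covered (1 px):
    · · · · · · · █ ·
    · · · · · · · · ·
    · · · · · · · · ·
    · · · · · · · · ·
T2:
  2·area = 34
  edge (12, 4)→(2, 3): d=(-10,-1) top-left  bias=+0
  edge (2, 3)→(6, 0): d=(4,-3) top-left  bias=+0
  edge (6, 0)→(12, 4): d=(6,4) right/bottom  bias=-1
    (2,0)@(5, 1): e=[23,1,10] → █
    (3,0)@(7, 1): e=[25,7,2] → █
    (4,0)@(9, 1): e=[27,13,-6] → ·
    (1,1)@(3, 3): e=[1,3,30] → █
    (4,1)@(9, 3): e=[7,21,6] → █
    (5,1)@(11, 3): e=[9,27,-2] → ·
    (1,2)@(3, 5): e=[-19,11,42] → ·
    (2,2)@(5, 5): e=[-17,17,34] → ·
    (3,2)@(7, 5): e=[-15,23,26] → ·
    (4,2)@(9, 5): e=[-13,29,18] → ·
  covered (6 px):
    · · █ █ · · · · ·
    · █ █ █ █ · · · ·
    · · · · · · · · ·
    · · · · · · · · ·

Answer: [1,11,2]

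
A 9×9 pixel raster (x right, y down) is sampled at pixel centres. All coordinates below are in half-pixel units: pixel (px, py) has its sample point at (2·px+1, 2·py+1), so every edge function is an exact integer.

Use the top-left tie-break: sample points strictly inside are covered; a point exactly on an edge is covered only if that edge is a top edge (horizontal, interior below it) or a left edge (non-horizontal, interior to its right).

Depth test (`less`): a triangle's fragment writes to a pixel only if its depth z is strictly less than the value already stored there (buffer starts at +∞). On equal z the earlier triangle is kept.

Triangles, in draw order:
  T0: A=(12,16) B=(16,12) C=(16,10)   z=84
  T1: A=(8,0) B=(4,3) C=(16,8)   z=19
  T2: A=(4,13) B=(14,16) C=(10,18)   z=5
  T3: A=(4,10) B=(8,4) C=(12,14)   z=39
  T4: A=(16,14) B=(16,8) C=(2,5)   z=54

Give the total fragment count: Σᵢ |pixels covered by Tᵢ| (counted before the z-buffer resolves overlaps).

T0:
  2·area = 8  (B↔C swapped to make it positive)
  edge (12, 16)→(16, 10): d=(4,-6) top-left  bias=+0
  edge (16, 10)→(16, 12): d=(0,2) right/bottom  bias=-1
  edge (16, 12)→(12, 16): d=(-4,4) right/bottom  bias=-1
    (8,5)@(17, 11): e=[10,-2,0] → ·  [on edge]
    (7,6)@(15, 13): e=[6,2,0] → ·  [on edge]
    (6,7)@(13, 15): e=[2,6,0] → ·  [on edge]
    (5,8)@(11, 17): e=[-2,10,0] → ·  [on edge]
  covered (0 px):
    · · · · · · · · ·
    · · · · · · · · ·
    · · · · · · · · ·
    · · · · · · · · ·
    · · · · · · · · ·
    · · · · · · · · ·
    · · · · · · · · ·
    · · · · · · · · ·
    · · · · · · · · ·
T1:
  2·area = 56  (B↔C swapped to make it positive)
  edge (8, 0)→(16, 8): d=(8,8) right/bottom  bias=-1
  edge (16, 8)→(4, 3): d=(-12,-5) top-left  bias=+0
  edge (4, 3)→(8, 0): d=(4,-3) top-left  bias=+0
    (3,0)@(7, 1): e=[16,39,1] → █
    (4,0)@(9, 1): e=[0,49,7] → ·  [on edge]
    (2,1)@(5, 3): e=[48,5,3] → █
    (4,1)@(9, 3): e=[16,25,15] → █
    (5,1)@(11, 3): e=[0,35,21] → ·  [on edge]
    (2,2)@(5, 5): e=[64,-19,11] → ·
    (3,2)@(7, 5): e=[48,-9,17] → ·
    (4,2)@(9, 5): e=[32,1,23] → █
    (5,2)@(11, 5): e=[16,11,29] → █
    (6,2)@(13, 5): e=[0,21,35] → ·  [on edge]
    (4,3)@(9, 7): e=[48,-23,31] → ·
    (5,3)@(11, 7): e=[32,-13,37] → ·
    (7,3)@(15, 7): e=[0,7,49] → ·  [on edge]
    (8,4)@(17, 9): e=[0,-7,63] → ·  [on edge]
  covered (6 px):
    · · · █ · · · · ·
    · · █ █ █ · · · ·
    · · · · █ █ · · ·
    · · · · · · · · ·
    · · · · · · · · ·
    · · · · · · · · ·
    · · · · · · · · ·
    · · · · · · · · ·
    · · · · · · · · ·
T2:
  2·area = 32
  edge (4, 13)→(14, 16): d=(10,3) right/bottom  bias=-1
  edge (14, 16)→(10, 18): d=(-4,2) right/bottom  bias=-1
  edge (10, 18)→(4, 13): d=(-6,-5) top-left  bias=+0
    (3,7)@(7, 15): e=[11,18,3] → █
    (4,7)@(9, 15): e=[5,14,13] → █
    (5,7)@(11, 15): e=[-1,10,23] → ·
    (3,8)@(7, 17): e=[31,10,-9] → ·
    (4,8)@(9, 17): e=[25,6,1] → █
    (5,8)@(11, 17): e=[19,2,11] → █
    (6,8)@(13, 17): e=[13,-2,21] → ·
  covered (4 px):
    · · · · · · · · ·
    · · · · · · · · ·
    · · · · · · · · ·
    · · · · · · · · ·
    · · · · · · · · ·
    · · · · · · · · ·
    · · · · · · · · ·
    · · · █ █ · · · ·
    · · · · █ █ · · ·
T3:
  2·area = 64
  edge (4, 10)→(8, 4): d=(4,-6) top-left  bias=+0
  edge (8, 4)→(12, 14): d=(4,10) right/bottom  bias=-1
  edge (12, 14)→(4, 10): d=(-8,-4) top-left  bias=+0
    (3,3)@(7, 7): e=[6,22,36] → █
    (4,3)@(9, 7): e=[18,2,44] → █
    (5,3)@(11, 7): e=[30,-18,52] → ·
    (2,4)@(5, 9): e=[2,50,12] → █
    (5,4)@(11, 9): e=[38,-10,36] → ·
    (2,5)@(5, 11): e=[10,58,-4] → ·
    (3,5)@(7, 11): e=[22,38,4] → █
    (5,5)@(11, 11): e=[46,-2,20] → ·
    (3,6)@(7, 13): e=[30,46,-12] → ·
    (4,6)@(9, 13): e=[42,26,-4] → ·
    (5,6)@(11, 13): e=[54,6,4] → █
    (6,6)@(13, 13): e=[66,-14,12] → ·
  covered (8 px):
    · · · · · · · · ·
    · · · · · · · · ·
    · · · · · · · · ·
    · · · █ █ · · · ·
    · · █ █ █ · · · ·
    · · · █ █ · · · ·
    · · · · · █ · · ·
    · · · · · · · · ·
    · · · · · · · · ·
T4:
  2·area = 84  (B↔C swapped to make it positive)
  edge (16, 14)→(2, 5): d=(-14,-9) top-left  bias=+0
  edge (2, 5)→(16, 8): d=(14,3) right/bottom  bias=-1
  edge (16, 8)→(16, 14): d=(0,6) right/bottom  bias=-1
    (3,3)@(7, 7): e=[17,13,54] → █
    (4,3)@(9, 7): e=[35,7,42] → █
    (5,3)@(11, 7): e=[53,1,30] → █
    (6,3)@(13, 7): e=[71,-5,18] → ·
    (3,4)@(7, 9): e=[-11,41,54] → ·
    (4,4)@(9, 9): e=[7,35,42] → █
    (6,4)@(13, 9): e=[43,23,18] → █
    (7,4)@(15, 9): e=[61,17,6] → █
    (8,4)@(17, 9): e=[79,11,-6] → ·
    (4,5)@(9, 11): e=[-21,63,42] → ·
    (5,5)@(11, 11): e=[-3,57,30] → ·
    (6,5)@(13, 11): e=[15,51,18] → █
  covered (10 px):
    · · · · · · · · ·
    · · · · · · · · ·
    · · · · · · · · ·
    · · · █ █ █ · · ·
    · · · · █ █ █ █ ·
    · · · · · · █ █ ·
    · · · · · · · █ ·
    · · · · · · · · ·
    · · · · · · · · ·

Result: 28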